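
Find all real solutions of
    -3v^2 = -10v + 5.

v = 0.6126 or v = 2.7208

Rearrange to standard form: -3v^2 + 10v - 5 = 0.
Discriminant: (10)^2 - 4*(-3)*(-5) = 40.
Quadratic formula: v = (-10 +/- sqrt(40)) / (-6).
So v = 5/3 - sqrt(10)/3 ~= 0.6126 or v = sqrt(10)/3 + 5/3 ~= 2.7208.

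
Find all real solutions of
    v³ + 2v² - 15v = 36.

Rearrange: v³ + 2v² - 15v - 36 = 0.
Possible rational roots are divisors of -36. Testing v = 4 gives 0, so (v - 4) is a factor.
Divide: v³ + 2v² - 15v - 36 = (v - 4)(v² + 6v + 9).
The quadratic has the repeated root v = -3.

v = -3 or v = 4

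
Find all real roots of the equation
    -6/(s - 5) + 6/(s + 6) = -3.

s = -7.7284 or s = 6.7284

Multiply both sides by (s - 5)(s + 6):
-6(s + 6) + 6(s - 5) = -3(s - 5)(s + 6).
Expand and collect terms: -3s² - 3s + 156 = 0.
By the quadratic formula, s = (3 ± √1881) / -6, so s ≈ -7.7284 or s ≈ 6.7284.
Neither value makes a denominator zero (s ≠ 5, s ≠ -6), so both are valid.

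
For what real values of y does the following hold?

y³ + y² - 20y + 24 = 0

Possible rational roots are divisors of 24. Testing y = 3 gives 0, so (y - 3) is a factor.
Divide: y³ + y² - 20y + 24 = (y - 3)(y² + 4y - 8).
Apply the quadratic formula to y² + 4y - 8 = 0: y = (-4 ± √48)/2, i.e. y ≈ 1.4641 or y ≈ -5.4641.

y = -5.4641 or y = 1.4641 or y = 3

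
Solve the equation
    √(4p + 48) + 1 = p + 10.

Isolate the radical: √(4p + 48) = p + 9.
Square both sides: 4p + 48 = (p + 9)².
Expand and rearrange: p² + 14p + 33 = 0.
Solving gives p = -3 or p = -11.
Check each candidate in the original equation:
  p = -3: √(36) = 6, while p + 9 = 6 — valid.
  p = -11: √(4) = 2, while p + 9 = -2 — extraneous.

p = -3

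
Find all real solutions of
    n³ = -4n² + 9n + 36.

n = -4 or n = -3 or n = 3

Rearrange: n³ + 4n² - 9n - 36 = 0.
Possible rational roots are divisors of -36. Testing n = -4 gives 0, so (n + 4) is a factor.
Divide: n³ + 4n² - 9n - 36 = (n + 4)(n² - 9).
Factor the quadratic: n = 3 or n = -3.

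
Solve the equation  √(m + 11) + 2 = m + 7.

m = -2

Isolate the radical: √(m + 11) = m + 5.
Square both sides: m + 11 = (m + 5)².
Expand and rearrange: m² + 9m + 14 = 0.
Solving gives m = -2 or m = -7.
Check each candidate in the original equation:
  m = -2: √(9) = 3, while m + 5 = 3 — valid.
  m = -7: √(4) = 2, while m + 5 = -2 — extraneous.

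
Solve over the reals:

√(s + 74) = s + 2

Square both sides: s + 74 = (s + 2)².
Expand and rearrange: s² + 3s - 70 = 0.
Solving gives s = 7 or s = -10.
Check each candidate in the original equation:
  s = 7: √(81) = 9, while s + 2 = 9 — valid.
  s = -10: √(64) = 8, while s + 2 = -8 — extraneous.

s = 7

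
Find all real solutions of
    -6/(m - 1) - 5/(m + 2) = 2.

m = -6.2604 or m = -0.2396

Multiply both sides by (m - 1)(m + 2):
-6(m + 2) - 5(m - 1) = 2(m - 1)(m + 2).
Expand and collect terms: 2m^2 + 13m + 3 = 0.
By the quadratic formula, m = (-13 +/- sqrt(145)) / 4, so m ~= -0.2396 or m ~= -6.2604.
Neither value makes a denominator zero (m != 1, m != -2), so both are valid.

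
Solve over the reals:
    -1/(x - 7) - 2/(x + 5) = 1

Multiply both sides by (x - 7)(x + 5):
-(x + 5) - 2(x - 7) = (x - 7)(x + 5).
Expand and collect terms: x^2 + x - 44 = 0.
By the quadratic formula, x = (-1 +/- sqrt(177)) / 2, so x ~= 6.1521 or x ~= -7.1521.
Neither value makes a denominator zero (x != 7, x != -5), so both are valid.

x = -7.1521 or x = 6.1521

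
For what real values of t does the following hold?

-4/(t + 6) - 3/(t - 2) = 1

Multiply both sides by (t + 6)(t - 2):
-4(t - 2) - 3(t + 6) = (t + 6)(t - 2).
Expand and collect terms: t^2 + 11t - 2 = 0.
By the quadratic formula, t = (-11 +/- sqrt(129)) / 2, so t ~= 0.1789 or t ~= -11.1789.
Neither value makes a denominator zero (t != -6, t != 2), so both are valid.

t = -11.1789 or t = 0.1789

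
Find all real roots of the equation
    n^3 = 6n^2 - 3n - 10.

Rearrange: n^3 - 6n^2 + 3n + 10 = 0.
Possible rational roots are divisors of 10. Testing n = -1 gives 0, so (n + 1) is a factor.
Divide: n^3 - 6n^2 + 3n + 10 = (n + 1)(n^2 - 7n + 10).
Factor the quadratic: n = 5 or n = 2.

n = -1 or n = 2 or n = 5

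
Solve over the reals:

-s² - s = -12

Bring every term to one side: -s² - s + 12 = 0.
Factor: -1(s + 4)(s - 3) = 0.
So s = -4 or s = 3.

s = -4 or s = 3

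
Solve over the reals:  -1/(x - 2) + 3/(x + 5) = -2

Multiply both sides by (x - 2)(x + 5):
-(x + 5) + 3(x - 2) = -2(x - 2)(x + 5).
Expand and collect terms: -2x^2 - 8x + 31 = 0.
By the quadratic formula, x = (8 +/- sqrt(312)) / -4, so x ~= -6.4159 or x ~= 2.4159.
Neither value makes a denominator zero (x != 2, x != -5), so both are valid.

x = -6.4159 or x = 2.4159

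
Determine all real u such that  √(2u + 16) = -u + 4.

u = 0

Square both sides: 2u + 16 = (-u + 4)².
Expand and rearrange: u² - 10u = 0.
Solving gives u = 10 or u = 0.
Check each candidate in the original equation:
  u = 10: √(36) = 6, while -u + 4 = -6 — extraneous.
  u = 0: √(16) = 4, while -u + 4 = 4 — valid.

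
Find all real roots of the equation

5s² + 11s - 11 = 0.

s = -2.9466 or s = 0.7466

Discriminant: (11)² − 4·5·(-11) = 341.
Quadratic formula: s = (-11 ± √341) / 10.
So s = -11/10 + √(341)/10 ≈ 0.7466 or s = -√(341)/10 - 11/10 ≈ -2.9466.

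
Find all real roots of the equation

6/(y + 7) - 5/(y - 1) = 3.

y = -4 or y = -1.6667

Multiply both sides by (y + 7)(y - 1):
6(y - 1) - 5(y + 7) = 3(y + 7)(y - 1).
Expand and collect terms: 3y² + 17y + 20 = 0.
Factor or apply the quadratic formula: y = -1.6667 or y = -4.
Neither value makes a denominator zero (y ≠ -7, y ≠ 1), so both are valid.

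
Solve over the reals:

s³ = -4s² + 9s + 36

Rearrange: s³ + 4s² - 9s - 36 = 0.
Possible rational roots are divisors of -36. Testing s = -3 gives 0, so (s + 3) is a factor.
Divide: s³ + 4s² - 9s - 36 = (s + 3)(s² + s - 12).
Factor the quadratic: s = 3 or s = -4.

s = -4 or s = -3 or s = 3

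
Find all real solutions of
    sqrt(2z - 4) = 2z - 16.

z = 10

Square both sides: 2z - 4 = (2z - 16)^2.
Expand and rearrange: 4z^2 - 66z + 260 = 0.
Solving gives z = 10 or z = 6.5.
Check each candidate in the original equation:
  z = 10: sqrt(16) = 4, while 2z - 16 = 4 — valid.
  z = 6.5: sqrt(9) = 3, while 2z - 16 = -3 — extraneous.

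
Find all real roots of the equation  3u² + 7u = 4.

u = -2.8081 or u = 0.4748

Rearrange to standard form: 3u² + 7u - 4 = 0.
Discriminant: (7)² − 4·3·(-4) = 97.
Quadratic formula: u = (-7 ± √97) / 6.
So u = -7/6 + √(97)/6 ≈ 0.4748 or u = -√(97)/6 - 7/6 ≈ -2.8081.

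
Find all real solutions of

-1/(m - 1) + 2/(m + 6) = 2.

m = -4.9075 or m = 0.4075

Multiply both sides by (m - 1)(m + 6):
-(m + 6) + 2(m - 1) = 2(m - 1)(m + 6).
Expand and collect terms: 2m^2 + 9m - 4 = 0.
By the quadratic formula, m = (-9 +/- sqrt(113)) / 4, so m ~= 0.4075 or m ~= -4.9075.
Neither value makes a denominator zero (m != 1, m != -6), so both are valid.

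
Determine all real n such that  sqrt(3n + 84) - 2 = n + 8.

n = -1

Isolate the radical: sqrt(3n + 84) = n + 10.
Square both sides: 3n + 84 = (n + 10)^2.
Expand and rearrange: n^2 + 17n + 16 = 0.
Solving gives n = -1 or n = -16.
Check each candidate in the original equation:
  n = -1: sqrt(81) = 9, while n + 10 = 9 — valid.
  n = -16: sqrt(36) = 6, while n + 10 = -6 — extraneous.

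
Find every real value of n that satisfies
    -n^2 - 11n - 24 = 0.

n = -8 or n = -3

Factor: -1(n + 8)(n + 3) = 0.
So n = -8 or n = -3.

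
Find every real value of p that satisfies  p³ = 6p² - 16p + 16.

p = 2

Rearrange: p³ - 6p² + 16p - 16 = 0.
Possible rational roots are divisors of -16. Testing p = 2 gives 0, so (p - 2) is a factor.
Divide: p³ - 6p² + 16p - 16 = (p - 2)(p² - 4p + 8).
The quadratic p² - 4p + 8 has discriminant -16 < 0, so no further real roots.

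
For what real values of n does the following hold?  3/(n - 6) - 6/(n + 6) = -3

Multiply both sides by (n - 6)(n + 6):
3(n + 6) - 6(n - 6) = -3(n - 6)(n + 6).
Expand and collect terms: -3n² + 3n + 54 = 0.
By the quadratic formula, n = (-3 ± √657) / -6, so n ≈ -3.772 or n ≈ 4.772.
Neither value makes a denominator zero (n ≠ 6, n ≠ -6), so both are valid.

n = -3.772 or n = 4.772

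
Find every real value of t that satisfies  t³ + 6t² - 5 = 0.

t = -5.8541 or t = -1 or t = 0.8541

Possible rational roots are divisors of -5. Testing t = -1 gives 0, so (t + 1) is a factor.
Divide: t³ + 6t² - 5 = (t + 1)(t² + 5t - 5).
Apply the quadratic formula to t² + 5t - 5 = 0: t = (-5 ± √45)/2, i.e. t ≈ 0.8541 or t ≈ -5.8541.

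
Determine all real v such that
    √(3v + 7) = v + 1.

v = 3

Square both sides: 3v + 7 = (v + 1)².
Expand and rearrange: v² - v - 6 = 0.
Solving gives v = 3 or v = -2.
Check each candidate in the original equation:
  v = 3: √(16) = 4, while v + 1 = 4 — valid.
  v = -2: √(1) = 1, while v + 1 = -1 — extraneous.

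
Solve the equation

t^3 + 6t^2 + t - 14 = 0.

t = -5.3166 or t = -2 or t = 1.3166

Possible rational roots are divisors of -14. Testing t = -2 gives 0, so (t + 2) is a factor.
Divide: t^3 + 6t^2 + t - 14 = (t + 2)(t^2 + 4t - 7).
Apply the quadratic formula to t^2 + 4t - 7 = 0: t = (-4 +/- sqrt(44))/2, i.e. t ~= 1.3166 or t ~= -5.3166.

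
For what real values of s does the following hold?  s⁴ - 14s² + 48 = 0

Let u = s². The equation becomes u² - 14u + 48 = 0.
Factor: (u - 8)(u - 6) = 0, so u = 8 or u = 6.
s² = 8 gives s = ±2·√(2) ≈ ±2.8284.
s² = 6 gives s = ±√(6) ≈ ±2.4495.

s = -2.8284 or s = -2.4495 or s = 2.4495 or s = 2.8284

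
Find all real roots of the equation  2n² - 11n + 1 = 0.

Discriminant: (-11)² − 4·2·1 = 113.
Quadratic formula: n = (11 ± √113) / 4.
So n = √(113)/4 + 11/4 ≈ 5.4075 or n = 11/4 - √(113)/4 ≈ 0.0925.

n = 0.0925 or n = 5.4075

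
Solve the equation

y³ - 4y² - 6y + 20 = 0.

Possible rational roots are divisors of 20. Testing y = 2 gives 0, so (y - 2) is a factor.
Divide: y³ - 4y² - 6y + 20 = (y - 2)(y² - 2y - 10).
Apply the quadratic formula to y² - 2y - 10 = 0: y = (2 ± √44)/2, i.e. y ≈ 4.3166 or y ≈ -2.3166.

y = -2.3166 or y = 2 or y = 4.3166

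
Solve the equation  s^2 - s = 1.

Rearrange to standard form: s^2 - s - 1 = 0.
Discriminant: (-1)^2 - 4*1*(-1) = 5.
Quadratic formula: s = (1 +/- sqrt(5)) / 2.
So s = 1/2 + sqrt(5)/2 ~= 1.618 or s = 1/2 - sqrt(5)/2 ~= -0.618.

s = -0.618 or s = 1.618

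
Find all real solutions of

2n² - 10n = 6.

n = -0.5414 or n = 5.5414

Rearrange to standard form: 2n² - 10n - 6 = 0.
Discriminant: (-10)² − 4·2·(-6) = 148.
Quadratic formula: n = (10 ± √148) / 4.
So n = 5/2 + √(37)/2 ≈ 5.5414 or n = 5/2 - √(37)/2 ≈ -0.5414.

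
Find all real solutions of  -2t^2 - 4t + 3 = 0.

t = -2.5811 or t = 0.5811

Discriminant: (-4)^2 - 4*(-2)*3 = 40.
Quadratic formula: t = (4 +/- sqrt(40)) / (-4).
So t = -sqrt(10)/2 - 1 ~= -2.5811 or t = -1 + sqrt(10)/2 ~= 0.5811.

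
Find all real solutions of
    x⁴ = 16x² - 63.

x = -3 or x = -2.6458 or x = 2.6458 or x = 3

Let u = x². The equation becomes u² - 16u + 63 = 0.
Factor: (u - 9)(u - 7) = 0, so u = 9 or u = 7.
x² = 9 gives x = ±3.
x² = 7 gives x = ±√(7) ≈ ±2.6458.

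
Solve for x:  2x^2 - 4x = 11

Rearrange to standard form: 2x^2 - 4x - 11 = 0.
Discriminant: (-4)^2 - 4*2*(-11) = 104.
Quadratic formula: x = (4 +/- sqrt(104)) / 4.
So x = 1 + sqrt(26)/2 ~= 3.5495 or x = 1 - sqrt(26)/2 ~= -1.5495.

x = -1.5495 or x = 3.5495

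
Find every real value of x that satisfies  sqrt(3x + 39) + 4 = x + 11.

x = -1

Isolate the radical: sqrt(3x + 39) = x + 7.
Square both sides: 3x + 39 = (x + 7)^2.
Expand and rearrange: x^2 + 11x + 10 = 0.
Solving gives x = -1 or x = -10.
Check each candidate in the original equation:
  x = -1: sqrt(36) = 6, while x + 7 = 6 — valid.
  x = -10: sqrt(9) = 3, while x + 7 = -3 — extraneous.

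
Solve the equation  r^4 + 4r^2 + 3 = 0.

Let u = r^2. The equation becomes u^2 + 4u + 3 = 0.
Factor: (u + 1)(u + 3) = 0, so u = -1 or u = -3.
r^2 = -1 < 0 has no real solution.
r^2 = -3 < 0 has no real solution.

No real solutions.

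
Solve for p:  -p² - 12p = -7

p = -12.5574 or p = 0.5574

Rearrange to standard form: -p² - 12p + 7 = 0.
Discriminant: (-12)² − 4·(-1)·7 = 172.
Quadratic formula: p = (12 ± √172) / (-2).
So p = -√(43) - 6 ≈ -12.5574 or p = -6 + √(43) ≈ 0.5574.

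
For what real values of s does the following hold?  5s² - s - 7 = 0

s = -1.0874 or s = 1.2874

Discriminant: (-1)² − 4·5·(-7) = 141.
Quadratic formula: s = (1 ± √141) / 10.
So s = 1/10 + √(141)/10 ≈ 1.2874 or s = 1/10 - √(141)/10 ≈ -1.0874.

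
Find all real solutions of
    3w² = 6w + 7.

Rearrange to standard form: 3w² - 6w - 7 = 0.
Discriminant: (-6)² − 4·3·(-7) = 120.
Quadratic formula: w = (6 ± √120) / 6.
So w = 1 + √(30)/3 ≈ 2.8257 or w = 1 - √(30)/3 ≈ -0.8257.

w = -0.8257 or w = 2.8257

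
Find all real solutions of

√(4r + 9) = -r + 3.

r = 0

Square both sides: 4r + 9 = (-r + 3)².
Expand and rearrange: r² - 10r = 0.
Solving gives r = 10 or r = 0.
Check each candidate in the original equation:
  r = 10: √(49) = 7, while -r + 3 = -7 — extraneous.
  r = 0: √(9) = 3, while -r + 3 = 3 — valid.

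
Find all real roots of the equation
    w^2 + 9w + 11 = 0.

Discriminant: (9)^2 - 4*1*11 = 37.
Quadratic formula: w = (-9 +/- sqrt(37)) / 2.
So w = -9/2 + sqrt(37)/2 ~= -1.4586 or w = -9/2 - sqrt(37)/2 ~= -7.5414.

w = -7.5414 or w = -1.4586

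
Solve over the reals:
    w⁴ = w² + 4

w = -1.6005 or w = 1.6005

Let u = w². The equation becomes u² - u - 4 = 0.
By the quadratic formula, u = 1/2 + √(17)/2 or u = 1/2 - √(17)/2.
w² = 1/2 + √(17)/2 gives w = ±√(1/2 + √(17)/2) ≈ ±1.6005.
w² = 1/2 - √(17)/2 < 0 has no real solution.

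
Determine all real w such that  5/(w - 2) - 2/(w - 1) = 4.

Multiply both sides by (w - 2)(w - 1):
5(w - 1) - 2(w - 2) = 4(w - 2)(w - 1).
Expand and collect terms: 4w² - 15w + 9 = 0.
Factor or apply the quadratic formula: w = 3 or w = 0.75.
Neither value makes a denominator zero (w ≠ 2, w ≠ 1), so both are valid.

w = 0.75 or w = 3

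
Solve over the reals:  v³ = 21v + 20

v = -4 or v = -1 or v = 5

Rearrange: v³ - 21v - 20 = 0.
Possible rational roots are divisors of -20. Testing v = -4 gives 0, so (v + 4) is a factor.
Divide: v³ - 21v - 20 = (v + 4)(v² - 4v - 5).
Factor the quadratic: v = 5 or v = -1.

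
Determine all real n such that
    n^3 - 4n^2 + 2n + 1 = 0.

n = -0.3028 or n = 1 or n = 3.3028

Possible rational roots are divisors of 1. Testing n = 1 gives 0, so (n - 1) is a factor.
Divide: n^3 - 4n^2 + 2n + 1 = (n - 1)(n^2 - 3n - 1).
Apply the quadratic formula to n^2 - 3n - 1 = 0: n = (3 +/- sqrt(13))/2, i.e. n ~= 3.3028 or n ~= -0.3028.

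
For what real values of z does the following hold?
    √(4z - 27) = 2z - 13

z = 7

Square both sides: 4z - 27 = (2z - 13)².
Expand and rearrange: 4z² - 56z + 196 = 0.
This gives the repeated root z = 7.
Check in the original equation:
  z = 7: √(1) = 1, while 2z - 13 = 1 — valid.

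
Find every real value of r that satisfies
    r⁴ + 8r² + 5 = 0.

No real solutions.

Let u = r². The equation becomes u² + 8u + 5 = 0.
By the quadratic formula, u = -4 + √(11) or u = -4 - √(11).
r² = -4 + √(11) < 0 has no real solution.
r² = -4 - √(11) < 0 has no real solution.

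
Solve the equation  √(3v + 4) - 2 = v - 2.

v = 4

Isolate the radical: √(3v + 4) = v.
Square both sides: 3v + 4 = (v)².
Expand and rearrange: v² - 3v - 4 = 0.
Solving gives v = 4 or v = -1.
Check each candidate in the original equation:
  v = 4: √(16) = 4, while v = 4 — valid.
  v = -1: √(1) = 1, while v = -1 — extraneous.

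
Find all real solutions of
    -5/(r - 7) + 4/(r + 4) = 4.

r = -2.8547 or r = 5.6047

Multiply both sides by (r - 7)(r + 4):
-5(r + 4) + 4(r - 7) = 4(r - 7)(r + 4).
Expand and collect terms: 4r² - 11r - 64 = 0.
By the quadratic formula, r = (11 ± √1145) / 8, so r ≈ 5.6047 or r ≈ -2.8547.
Neither value makes a denominator zero (r ≠ 7, r ≠ -4), so both are valid.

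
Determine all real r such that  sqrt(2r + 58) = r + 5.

Square both sides: 2r + 58 = (r + 5)^2.
Expand and rearrange: r^2 + 8r - 33 = 0.
Solving gives r = 3 or r = -11.
Check each candidate in the original equation:
  r = 3: sqrt(64) = 8, while r + 5 = 8 — valid.
  r = -11: sqrt(36) = 6, while r + 5 = -6 — extraneous.

r = 3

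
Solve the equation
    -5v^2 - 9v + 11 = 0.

Discriminant: (-9)^2 - 4*(-5)*11 = 301.
Quadratic formula: v = (9 +/- sqrt(301)) / (-10).
So v = -sqrt(301)/10 - 9/10 ~= -2.6349 or v = -9/10 + sqrt(301)/10 ~= 0.8349.

v = -2.6349 or v = 0.8349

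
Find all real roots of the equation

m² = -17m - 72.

Bring every term to one side: m² + 17m + 72 = 0.
Factor: (m + 9)(m + 8) = 0.
So m = -9 or m = -8.

m = -9 or m = -8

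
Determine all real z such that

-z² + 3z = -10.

z = -2 or z = 5

Bring every term to one side: -z² + 3z + 10 = 0.
Factor: -1(z - 5)(z + 2) = 0.
So z = 5 or z = -2.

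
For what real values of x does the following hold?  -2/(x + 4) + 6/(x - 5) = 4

x = -4.4314 or x = 6.4314

Multiply both sides by (x + 4)(x - 5):
-2(x - 5) + 6(x + 4) = 4(x + 4)(x - 5).
Expand and collect terms: 4x² - 8x - 114 = 0.
By the quadratic formula, x = (8 ± √1888) / 8, so x ≈ 6.4314 or x ≈ -4.4314.
Neither value makes a denominator zero (x ≠ -4, x ≠ 5), so both are valid.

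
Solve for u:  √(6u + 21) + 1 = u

Isolate the radical: √(6u + 21) = u - 1.
Square both sides: 6u + 21 = (u - 1)².
Expand and rearrange: u² - 8u - 20 = 0.
Solving gives u = 10 or u = -2.
Check each candidate in the original equation:
  u = 10: √(81) = 9, while u - 1 = 9 — valid.
  u = -2: √(9) = 3, while u - 1 = -3 — extraneous.

u = 10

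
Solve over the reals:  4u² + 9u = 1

Rearrange to standard form: 4u² + 9u - 1 = 0.
Discriminant: (9)² − 4·4·(-1) = 97.
Quadratic formula: u = (-9 ± √97) / 8.
So u = -9/8 + √(97)/8 ≈ 0.1061 or u = -√(97)/8 - 9/8 ≈ -2.3561.

u = -2.3561 or u = 0.1061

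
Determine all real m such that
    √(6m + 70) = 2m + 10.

Square both sides: 6m + 70 = (2m + 10)².
Expand and rearrange: 4m² + 34m + 30 = 0.
Solving gives m = -1 or m = -7.5.
Check each candidate in the original equation:
  m = -1: √(64) = 8, while 2m + 10 = 8 — valid.
  m = -7.5: √(25) = 5, while 2m + 10 = -5 — extraneous.

m = -1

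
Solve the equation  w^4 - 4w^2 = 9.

w = -2.3676 or w = 2.3676

Let u = w^2. The equation becomes u^2 - 4u - 9 = 0.
By the quadratic formula, u = 2 + sqrt(13) or u = 2 - sqrt(13).
w^2 = 2 + sqrt(13) gives w = +/-sqrt(2 + sqrt(13)) ~= +/-2.3676.
w^2 = 2 - sqrt(13) < 0 has no real solution.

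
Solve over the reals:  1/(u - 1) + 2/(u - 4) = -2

u = 0.3139 or u = 3.1861

Multiply both sides by (u - 1)(u - 4):
(u - 4) + 2(u - 1) = -2(u - 1)(u - 4).
Expand and collect terms: -2u² + 7u - 2 = 0.
By the quadratic formula, u = (-7 ± √33) / -4, so u ≈ 0.3139 or u ≈ 3.1861.
Neither value makes a denominator zero (u ≠ 1, u ≠ 4), so both are valid.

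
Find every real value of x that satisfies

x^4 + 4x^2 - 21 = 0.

Let u = x^2. The equation becomes u^2 + 4u - 21 = 0.
Factor: (u + 7)(u - 3) = 0, so u = -7 or u = 3.
x^2 = -7 < 0 has no real solution.
x^2 = 3 gives x = +/-sqrt(3) ~= +/-1.7321.

x = -1.7321 or x = 1.7321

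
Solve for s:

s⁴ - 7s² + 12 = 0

s = -2 or s = -1.7321 or s = 1.7321 or s = 2

Let u = s². The equation becomes u² - 7u + 12 = 0.
Factor: (u - 3)(u - 4) = 0, so u = 3 or u = 4.
s² = 3 gives s = ±√(3) ≈ ±1.7321.
s² = 4 gives s = ±2.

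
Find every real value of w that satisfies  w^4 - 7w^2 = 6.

Let u = w^2. The equation becomes u^2 - 7u - 6 = 0.
By the quadratic formula, u = 7/2 + sqrt(73)/2 or u = 7/2 - sqrt(73)/2.
w^2 = 7/2 + sqrt(73)/2 gives w = +/-sqrt(7/2 + sqrt(73)/2) ~= +/-2.7878.
w^2 = 7/2 - sqrt(73)/2 < 0 has no real solution.

w = -2.7878 or w = 2.7878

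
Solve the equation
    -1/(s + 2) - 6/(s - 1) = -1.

Multiply both sides by (s + 2)(s - 1):
-(s - 1) - 6(s + 2) = -(s + 2)(s - 1).
Expand and collect terms: -s^2 + 6s + 13 = 0.
By the quadratic formula, s = (-6 +/- sqrt(88)) / -2, so s ~= -1.6904 or s ~= 7.6904.
Neither value makes a denominator zero (s != -2, s != 1), so both are valid.

s = -1.6904 or s = 7.6904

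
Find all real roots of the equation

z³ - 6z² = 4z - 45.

z = -2.5414 or z = 3.5414 or z = 5

Rearrange: z³ - 6z² - 4z + 45 = 0.
Possible rational roots are divisors of 45. Testing z = 5 gives 0, so (z - 5) is a factor.
Divide: z³ - 6z² - 4z + 45 = (z - 5)(z² - z - 9).
Apply the quadratic formula to z² - z - 9 = 0: z = (1 ± √37)/2, i.e. z ≈ 3.5414 or z ≈ -2.5414.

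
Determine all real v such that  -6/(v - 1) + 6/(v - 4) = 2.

v = -0.8541 or v = 5.8541

Multiply both sides by (v - 1)(v - 4):
-6(v - 4) + 6(v - 1) = 2(v - 1)(v - 4).
Expand and collect terms: 2v² - 10v - 10 = 0.
By the quadratic formula, v = (10 ± √180) / 4, so v ≈ 5.8541 or v ≈ -0.8541.
Neither value makes a denominator zero (v ≠ 1, v ≠ 4), so both are valid.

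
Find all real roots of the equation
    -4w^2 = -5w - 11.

w = -1.1472 or w = 2.3972

Rearrange to standard form: -4w^2 + 5w + 11 = 0.
Discriminant: (5)^2 - 4*(-4)*11 = 201.
Quadratic formula: w = (-5 +/- sqrt(201)) / (-8).
So w = 5/8 - sqrt(201)/8 ~= -1.1472 or w = 5/8 + sqrt(201)/8 ~= 2.3972.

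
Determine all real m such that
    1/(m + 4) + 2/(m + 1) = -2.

Multiply both sides by (m + 4)(m + 1):
(m + 1) + 2(m + 4) = -2(m + 4)(m + 1).
Expand and collect terms: -2m² - 13m - 17 = 0.
By the quadratic formula, m = (13 ± √33) / -4, so m ≈ -4.6861 or m ≈ -1.8139.
Neither value makes a denominator zero (m ≠ -4, m ≠ -1), so both are valid.

m = -4.6861 or m = -1.8139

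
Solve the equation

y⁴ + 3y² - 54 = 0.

Let u = y². The equation becomes u² + 3u - 54 = 0.
Factor: (u - 6)(u + 9) = 0, so u = 6 or u = -9.
y² = 6 gives y = ±√(6) ≈ ±2.4495.
y² = -9 < 0 has no real solution.

y = -2.4495 or y = 2.4495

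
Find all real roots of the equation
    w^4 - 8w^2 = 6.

Let u = w^2. The equation becomes u^2 - 8u - 6 = 0.
By the quadratic formula, u = 4 + sqrt(22) or u = 4 - sqrt(22).
w^2 = 4 + sqrt(22) gives w = +/-sqrt(4 + sqrt(22)) ~= +/-2.948.
w^2 = 4 - sqrt(22) < 0 has no real solution.

w = -2.948 or w = 2.948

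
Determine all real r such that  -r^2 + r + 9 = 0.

Discriminant: (1)^2 - 4*(-1)*9 = 37.
Quadratic formula: r = (-1 +/- sqrt(37)) / (-2).
So r = 1/2 - sqrt(37)/2 ~= -2.5414 or r = 1/2 + sqrt(37)/2 ~= 3.5414.

r = -2.5414 or r = 3.5414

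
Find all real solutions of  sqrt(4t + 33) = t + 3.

t = 4

Square both sides: 4t + 33 = (t + 3)^2.
Expand and rearrange: t^2 + 2t - 24 = 0.
Solving gives t = 4 or t = -6.
Check each candidate in the original equation:
  t = 4: sqrt(49) = 7, while t + 3 = 7 — valid.
  t = -6: sqrt(9) = 3, while t + 3 = -3 — extraneous.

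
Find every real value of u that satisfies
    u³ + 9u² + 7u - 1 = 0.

Possible rational roots are divisors of -1. Testing u = -1 gives 0, so (u + 1) is a factor.
Divide: u³ + 9u² + 7u - 1 = (u + 1)(u² + 8u - 1).
Apply the quadratic formula to u² + 8u - 1 = 0: u = (-8 ± √68)/2, i.e. u ≈ 0.1231 or u ≈ -8.1231.

u = -8.1231 or u = -1 or u = 0.1231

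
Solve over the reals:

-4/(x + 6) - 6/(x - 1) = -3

x = -5 or x = 3.3333

Multiply both sides by (x + 6)(x - 1):
-4(x - 1) - 6(x + 6) = -3(x + 6)(x - 1).
Expand and collect terms: -3x² - 5x + 50 = 0.
Factor or apply the quadratic formula: x = -5 or x = 3.3333.
Neither value makes a denominator zero (x ≠ -6, x ≠ 1), so both are valid.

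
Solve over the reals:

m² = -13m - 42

m = -7 or m = -6

Bring every term to one side: m² + 13m + 42 = 0.
Factor: (m + 6)(m + 7) = 0.
So m = -6 or m = -7.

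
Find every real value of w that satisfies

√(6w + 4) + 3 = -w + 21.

Isolate the radical: √(6w + 4) = -w + 18.
Square both sides: 6w + 4 = (-w + 18)².
Expand and rearrange: w² - 42w + 320 = 0.
Solving gives w = 32 or w = 10.
Check each candidate in the original equation:
  w = 32: √(196) = 14, while -w + 18 = -14 — extraneous.
  w = 10: √(64) = 8, while -w + 18 = 8 — valid.

w = 10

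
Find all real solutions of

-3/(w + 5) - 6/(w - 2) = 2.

Multiply both sides by (w + 5)(w - 2):
-3(w - 2) - 6(w + 5) = 2(w + 5)(w - 2).
Expand and collect terms: 2w² + 15w + 4 = 0.
By the quadratic formula, w = (-15 ± √193) / 4, so w ≈ -0.2769 or w ≈ -7.2231.
Neither value makes a denominator zero (w ≠ -5, w ≠ 2), so both are valid.

w = -7.2231 or w = -0.2769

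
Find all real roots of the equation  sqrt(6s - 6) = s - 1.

Square both sides: 6s - 6 = (s - 1)^2.
Expand and rearrange: s^2 - 8s + 7 = 0.
Solving gives s = 7 or s = 1.
Check each candidate in the original equation:
  s = 7: sqrt(36) = 6, while s - 1 = 6 — valid.
  s = 1: sqrt(0) = 0, while s - 1 = 0 — valid.

s = 1 or s = 7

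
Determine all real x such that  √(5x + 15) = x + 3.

Square both sides: 5x + 15 = (x + 3)².
Expand and rearrange: x² + x - 6 = 0.
Solving gives x = 2 or x = -3.
Check each candidate in the original equation:
  x = 2: √(25) = 5, while x + 3 = 5 — valid.
  x = -3: √(0) = 0, while x + 3 = 0 — valid.

x = -3 or x = 2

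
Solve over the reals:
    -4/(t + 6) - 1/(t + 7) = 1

t = -11.2361 or t = -6.7639

Multiply both sides by (t + 6)(t + 7):
-4(t + 7) - (t + 6) = (t + 6)(t + 7).
Expand and collect terms: t² + 18t + 76 = 0.
By the quadratic formula, t = (-18 ± √20) / 2, so t ≈ -6.7639 or t ≈ -11.2361.
Neither value makes a denominator zero (t ≠ -6, t ≠ -7), so both are valid.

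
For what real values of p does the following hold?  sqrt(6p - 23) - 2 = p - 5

p = 4 or p = 8

Isolate the radical: sqrt(6p - 23) = p - 3.
Square both sides: 6p - 23 = (p - 3)^2.
Expand and rearrange: p^2 - 12p + 32 = 0.
Solving gives p = 8 or p = 4.
Check each candidate in the original equation:
  p = 8: sqrt(25) = 5, while p - 3 = 5 — valid.
  p = 4: sqrt(1) = 1, while p - 3 = 1 — valid.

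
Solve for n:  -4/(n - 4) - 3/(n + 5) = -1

n = -3.0828 or n = 9.0828

Multiply both sides by (n - 4)(n + 5):
-4(n + 5) - 3(n - 4) = -(n - 4)(n + 5).
Expand and collect terms: -n² + 6n + 28 = 0.
By the quadratic formula, n = (-6 ± √148) / -2, so n ≈ -3.0828 or n ≈ 9.0828.
Neither value makes a denominator zero (n ≠ 4, n ≠ -5), so both are valid.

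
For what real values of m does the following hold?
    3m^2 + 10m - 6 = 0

m = -3.8525 or m = 0.5191

Discriminant: (10)^2 - 4*3*(-6) = 172.
Quadratic formula: m = (-10 +/- sqrt(172)) / 6.
So m = -5/3 + sqrt(43)/3 ~= 0.5191 or m = -sqrt(43)/3 - 5/3 ~= -3.8525.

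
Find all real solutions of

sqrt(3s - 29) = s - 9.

Square both sides: 3s - 29 = (s - 9)^2.
Expand and rearrange: s^2 - 21s + 110 = 0.
Solving gives s = 11 or s = 10.
Check each candidate in the original equation:
  s = 11: sqrt(4) = 2, while s - 9 = 2 — valid.
  s = 10: sqrt(1) = 1, while s - 9 = 1 — valid.

s = 10 or s = 11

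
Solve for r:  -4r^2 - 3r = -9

r = -1.9212 or r = 1.1712

Rearrange to standard form: -4r^2 - 3r + 9 = 0.
Discriminant: (-3)^2 - 4*(-4)*9 = 153.
Quadratic formula: r = (3 +/- sqrt(153)) / (-8).
So r = -3*sqrt(17)/8 - 3/8 ~= -1.9212 or r = -3/8 + 3*sqrt(17)/8 ~= 1.1712.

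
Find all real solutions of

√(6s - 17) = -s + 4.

Square both sides: 6s - 17 = (-s + 4)².
Expand and rearrange: s² - 14s + 33 = 0.
Solving gives s = 11 or s = 3.
Check each candidate in the original equation:
  s = 11: √(49) = 7, while -s + 4 = -7 — extraneous.
  s = 3: √(1) = 1, while -s + 4 = 1 — valid.

s = 3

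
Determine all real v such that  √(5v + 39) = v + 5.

Square both sides: 5v + 39 = (v + 5)².
Expand and rearrange: v² + 5v - 14 = 0.
Solving gives v = 2 or v = -7.
Check each candidate in the original equation:
  v = 2: √(49) = 7, while v + 5 = 7 — valid.
  v = -7: √(4) = 2, while v + 5 = -2 — extraneous.

v = 2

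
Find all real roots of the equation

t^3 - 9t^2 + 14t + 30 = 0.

t = -1.1623 or t = 5 or t = 5.1623

Possible rational roots are divisors of 30. Testing t = 5 gives 0, so (t - 5) is a factor.
Divide: t^3 - 9t^2 + 14t + 30 = (t - 5)(t^2 - 4t - 6).
Apply the quadratic formula to t^2 - 4t - 6 = 0: t = (4 +/- sqrt(40))/2, i.e. t ~= 5.1623 or t ~= -1.1623.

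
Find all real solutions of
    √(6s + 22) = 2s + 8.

Square both sides: 6s + 22 = (2s + 8)².
Expand and rearrange: 4s² + 26s + 42 = 0.
Solving gives s = -3 or s = -3.5.
Check each candidate in the original equation:
  s = -3: √(4) = 2, while 2s + 8 = 2 — valid.
  s = -3.5: √(1) = 1, while 2s + 8 = 1 — valid.

s = -3.5 or s = -3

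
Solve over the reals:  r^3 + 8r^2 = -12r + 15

Rearrange: r^3 + 8r^2 + 12r - 15 = 0.
Possible rational roots are divisors of -15. Testing r = -5 gives 0, so (r + 5) is a factor.
Divide: r^3 + 8r^2 + 12r - 15 = (r + 5)(r^2 + 3r - 3).
Apply the quadratic formula to r^2 + 3r - 3 = 0: r = (-3 +/- sqrt(21))/2, i.e. r ~= 0.7913 or r ~= -3.7913.

r = -5 or r = -3.7913 or r = 0.7913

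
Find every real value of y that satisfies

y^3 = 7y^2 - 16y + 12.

Rearrange: y^3 - 7y^2 + 16y - 12 = 0.
Possible rational roots are divisors of -12. Testing y = 3 gives 0, so (y - 3) is a factor.
Divide: y^3 - 7y^2 + 16y - 12 = (y - 3)(y^2 - 4y + 4).
The quadratic has the repeated root y = 2.

y = 2 or y = 3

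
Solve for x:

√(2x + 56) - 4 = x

Isolate the radical: √(2x + 56) = x + 4.
Square both sides: 2x + 56 = (x + 4)².
Expand and rearrange: x² + 6x - 40 = 0.
Solving gives x = 4 or x = -10.
Check each candidate in the original equation:
  x = 4: √(64) = 8, while x + 4 = 8 — valid.
  x = -10: √(36) = 6, while x + 4 = -6 — extraneous.

x = 4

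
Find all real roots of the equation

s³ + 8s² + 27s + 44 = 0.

Possible rational roots are divisors of 44. Testing s = -4 gives 0, so (s + 4) is a factor.
Divide: s³ + 8s² + 27s + 44 = (s + 4)(s² + 4s + 11).
The quadratic s² + 4s + 11 has discriminant -28 < 0, so no further real roots.

s = -4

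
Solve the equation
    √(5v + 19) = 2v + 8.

Square both sides: 5v + 19 = (2v + 8)².
Expand and rearrange: 4v² + 27v + 45 = 0.
Solving gives v = -3 or v = -3.75.
Check each candidate in the original equation:
  v = -3: √(4) = 2, while 2v + 8 = 2 — valid.
  v = -3.75: √(0.25) = 0.5, while 2v + 8 = 0.5 — valid.

v = -3.75 or v = -3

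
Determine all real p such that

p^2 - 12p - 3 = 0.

Discriminant: (-12)^2 - 4*1*(-3) = 156.
Quadratic formula: p = (12 +/- sqrt(156)) / 2.
So p = 6 + sqrt(39) ~= 12.245 or p = 6 - sqrt(39) ~= -0.245.

p = -0.245 or p = 12.245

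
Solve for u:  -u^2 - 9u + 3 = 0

Discriminant: (-9)^2 - 4*(-1)*3 = 93.
Quadratic formula: u = (9 +/- sqrt(93)) / (-2).
So u = -sqrt(93)/2 - 9/2 ~= -9.3218 or u = -9/2 + sqrt(93)/2 ~= 0.3218.

u = -9.3218 or u = 0.3218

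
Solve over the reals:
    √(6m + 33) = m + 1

Square both sides: 6m + 33 = (m + 1)².
Expand and rearrange: m² - 4m - 32 = 0.
Solving gives m = 8 or m = -4.
Check each candidate in the original equation:
  m = 8: √(81) = 9, while m + 1 = 9 — valid.
  m = -4: √(9) = 3, while m + 1 = -3 — extraneous.

m = 8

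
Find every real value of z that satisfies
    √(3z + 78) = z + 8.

z = 1

Square both sides: 3z + 78 = (z + 8)².
Expand and rearrange: z² + 13z - 14 = 0.
Solving gives z = 1 or z = -14.
Check each candidate in the original equation:
  z = 1: √(81) = 9, while z + 8 = 9 — valid.
  z = -14: √(36) = 6, while z + 8 = -6 — extraneous.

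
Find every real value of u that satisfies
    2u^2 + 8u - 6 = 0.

Discriminant: (8)^2 - 4*2*(-6) = 112.
Quadratic formula: u = (-8 +/- sqrt(112)) / 4.
So u = -2 + sqrt(7) ~= 0.6458 or u = -sqrt(7) - 2 ~= -4.6458.

u = -4.6458 or u = 0.6458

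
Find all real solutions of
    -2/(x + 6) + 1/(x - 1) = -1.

Multiply both sides by (x + 6)(x - 1):
-2(x - 1) + (x + 6) = -(x + 6)(x - 1).
Expand and collect terms: -x² - 4x - 2 = 0.
By the quadratic formula, x = (4 ± √8) / -2, so x ≈ -3.4142 or x ≈ -0.5858.
Neither value makes a denominator zero (x ≠ -6, x ≠ 1), so both are valid.

x = -3.4142 or x = -0.5858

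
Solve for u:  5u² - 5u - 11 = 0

Discriminant: (-5)² − 4·5·(-11) = 245.
Quadratic formula: u = (5 ± √245) / 10.
So u = 1/2 + 7·√(5)/10 ≈ 2.0652 or u = 1/2 - 7·√(5)/10 ≈ -1.0652.

u = -1.0652 or u = 2.0652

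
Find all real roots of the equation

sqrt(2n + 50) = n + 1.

n = 7

Square both sides: 2n + 50 = (n + 1)^2.
Expand and rearrange: n^2 - 49 = 0.
Solving gives n = 7 or n = -7.
Check each candidate in the original equation:
  n = 7: sqrt(64) = 8, while n + 1 = 8 — valid.
  n = -7: sqrt(36) = 6, while n + 1 = -6 — extraneous.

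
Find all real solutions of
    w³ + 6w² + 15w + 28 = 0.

Possible rational roots are divisors of 28. Testing w = -4 gives 0, so (w + 4) is a factor.
Divide: w³ + 6w² + 15w + 28 = (w + 4)(w² + 2w + 7).
The quadratic w² + 2w + 7 has discriminant -24 < 0, so no further real roots.

w = -4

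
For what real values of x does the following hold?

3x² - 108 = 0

Factor: 3(x + 6)(x - 6) = 0.
So x = -6 or x = 6.

x = -6 or x = 6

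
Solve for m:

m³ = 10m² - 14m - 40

m = -1.3589 or m = 4 or m = 7.3589

Rearrange: m³ - 10m² + 14m + 40 = 0.
Possible rational roots are divisors of 40. Testing m = 4 gives 0, so (m - 4) is a factor.
Divide: m³ - 10m² + 14m + 40 = (m - 4)(m² - 6m - 10).
Apply the quadratic formula to m² - 6m - 10 = 0: m = (6 ± √76)/2, i.e. m ≈ 7.3589 or m ≈ -1.3589.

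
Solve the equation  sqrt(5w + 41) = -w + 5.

w = -1

Square both sides: 5w + 41 = (-w + 5)^2.
Expand and rearrange: w^2 - 15w - 16 = 0.
Solving gives w = 16 or w = -1.
Check each candidate in the original equation:
  w = 16: sqrt(121) = 11, while -w + 5 = -11 — extraneous.
  w = -1: sqrt(36) = 6, while -w + 5 = 6 — valid.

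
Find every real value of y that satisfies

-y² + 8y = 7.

y = 1 or y = 7

Bring every term to one side: -y² + 8y - 7 = 0.
Factor: -1(y - 1)(y - 7) = 0.
So y = 1 or y = 7.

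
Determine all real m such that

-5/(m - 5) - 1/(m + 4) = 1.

m = -5.8541 or m = 0.8541

Multiply both sides by (m - 5)(m + 4):
-5(m + 4) - (m - 5) = (m - 5)(m + 4).
Expand and collect terms: m^2 + 5m - 5 = 0.
By the quadratic formula, m = (-5 +/- sqrt(45)) / 2, so m ~= 0.8541 or m ~= -5.8541.
Neither value makes a denominator zero (m != 5, m != -4), so both are valid.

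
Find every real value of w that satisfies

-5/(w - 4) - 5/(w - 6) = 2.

Multiply both sides by (w - 4)(w - 6):
-5(w - 6) - 5(w - 4) = 2(w - 4)(w - 6).
Expand and collect terms: 2w^2 - 10w - 2 = 0.
By the quadratic formula, w = (10 +/- sqrt(116)) / 4, so w ~= 5.1926 or w ~= -0.1926.
Neither value makes a denominator zero (w != 4, w != 6), so both are valid.

w = -0.1926 or w = 5.1926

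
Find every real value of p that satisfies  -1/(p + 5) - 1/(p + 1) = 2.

p = -5.5616 or p = -1.4384

Multiply both sides by (p + 5)(p + 1):
-(p + 1) - (p + 5) = 2(p + 5)(p + 1).
Expand and collect terms: 2p² + 14p + 16 = 0.
By the quadratic formula, p = (-14 ± √68) / 4, so p ≈ -1.4384 or p ≈ -5.5616.
Neither value makes a denominator zero (p ≠ -5, p ≠ -1), so both are valid.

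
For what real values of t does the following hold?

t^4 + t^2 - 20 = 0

Let u = t^2. The equation becomes u^2 + u - 20 = 0.
Factor: (u - 4)(u + 5) = 0, so u = 4 or u = -5.
t^2 = 4 gives t = +/-2.
t^2 = -5 < 0 has no real solution.

t = -2 or t = 2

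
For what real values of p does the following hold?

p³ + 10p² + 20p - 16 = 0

p = -6.6056 or p = -4 or p = 0.6056

Possible rational roots are divisors of -16. Testing p = -4 gives 0, so (p + 4) is a factor.
Divide: p³ + 10p² + 20p - 16 = (p + 4)(p² + 6p - 4).
Apply the quadratic formula to p² + 6p - 4 = 0: p = (-6 ± √52)/2, i.e. p ≈ 0.6056 or p ≈ -6.6056.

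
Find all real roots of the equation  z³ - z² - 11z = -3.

z = -3 or z = 0.2679 or z = 3.7321

Rearrange: z³ - z² - 11z + 3 = 0.
Possible rational roots are divisors of 3. Testing z = -3 gives 0, so (z + 3) is a factor.
Divide: z³ - z² - 11z + 3 = (z + 3)(z² - 4z + 1).
Apply the quadratic formula to z² - 4z + 1 = 0: z = (4 ± √12)/2, i.e. z ≈ 3.7321 or z ≈ 0.2679.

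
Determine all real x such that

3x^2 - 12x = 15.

x = -1 or x = 5

Bring every term to one side: 3x^2 - 12x - 15 = 0.
Factor: 3(x + 1)(x - 5) = 0.
So x = -1 or x = 5.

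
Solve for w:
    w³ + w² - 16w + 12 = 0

w = -4.8284 or w = 0.8284 or w = 3

Possible rational roots are divisors of 12. Testing w = 3 gives 0, so (w - 3) is a factor.
Divide: w³ + w² - 16w + 12 = (w - 3)(w² + 4w - 4).
Apply the quadratic formula to w² + 4w - 4 = 0: w = (-4 ± √32)/2, i.e. w ≈ 0.8284 or w ≈ -4.8284.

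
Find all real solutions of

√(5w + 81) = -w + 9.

w = 0

Square both sides: 5w + 81 = (-w + 9)².
Expand and rearrange: w² - 23w = 0.
Solving gives w = 23 or w = 0.
Check each candidate in the original equation:
  w = 23: √(196) = 14, while -w + 9 = -14 — extraneous.
  w = 0: √(81) = 9, while -w + 9 = 9 — valid.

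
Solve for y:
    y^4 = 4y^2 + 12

y = -2.4495 or y = 2.4495

Let u = y^2. The equation becomes u^2 - 4u - 12 = 0.
Factor: (u - 6)(u + 2) = 0, so u = 6 or u = -2.
y^2 = 6 gives y = +/-sqrt(6) ~= +/-2.4495.
y^2 = -2 < 0 has no real solution.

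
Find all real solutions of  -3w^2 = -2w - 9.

w = -1.4305 or w = 2.0972

Rearrange to standard form: -3w^2 + 2w + 9 = 0.
Discriminant: (2)^2 - 4*(-3)*9 = 112.
Quadratic formula: w = (-2 +/- sqrt(112)) / (-6).
So w = 1/3 - 2*sqrt(7)/3 ~= -1.4305 or w = 1/3 + 2*sqrt(7)/3 ~= 2.0972.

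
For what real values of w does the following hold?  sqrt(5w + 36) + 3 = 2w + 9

w = 0

Isolate the radical: sqrt(5w + 36) = 2w + 6.
Square both sides: 5w + 36 = (2w + 6)^2.
Expand and rearrange: 4w^2 + 19w = 0.
Solving gives w = 0 or w = -4.75.
Check each candidate in the original equation:
  w = 0: sqrt(36) = 6, while 2w + 6 = 6 — valid.
  w = -4.75: sqrt(12.25) = 3.5, while 2w + 6 = -3.5 — extraneous.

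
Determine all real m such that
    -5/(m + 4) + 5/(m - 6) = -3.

m = -1.8868 or m = 3.8868

Multiply both sides by (m + 4)(m - 6):
-5(m - 6) + 5(m + 4) = -3(m + 4)(m - 6).
Expand and collect terms: -3m² + 6m + 22 = 0.
By the quadratic formula, m = (-6 ± √300) / -6, so m ≈ -1.8868 or m ≈ 3.8868.
Neither value makes a denominator zero (m ≠ -4, m ≠ 6), so both are valid.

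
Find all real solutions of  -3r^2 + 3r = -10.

r = -1.393 or r = 2.393

Rearrange to standard form: -3r^2 + 3r + 10 = 0.
Discriminant: (3)^2 - 4*(-3)*10 = 129.
Quadratic formula: r = (-3 +/- sqrt(129)) / (-6).
So r = 1/2 - sqrt(129)/6 ~= -1.393 or r = 1/2 + sqrt(129)/6 ~= 2.393.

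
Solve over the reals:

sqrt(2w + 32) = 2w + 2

w = 2

Square both sides: 2w + 32 = (2w + 2)^2.
Expand and rearrange: 4w^2 + 6w - 28 = 0.
Solving gives w = 2 or w = -3.5.
Check each candidate in the original equation:
  w = 2: sqrt(36) = 6, while 2w + 2 = 6 — valid.
  w = -3.5: sqrt(25) = 5, while 2w + 2 = -5 — extraneous.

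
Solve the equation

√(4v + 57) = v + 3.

Square both sides: 4v + 57 = (v + 3)².
Expand and rearrange: v² + 2v - 48 = 0.
Solving gives v = 6 or v = -8.
Check each candidate in the original equation:
  v = 6: √(81) = 9, while v + 3 = 9 — valid.
  v = -8: √(25) = 5, while v + 3 = -5 — extraneous.

v = 6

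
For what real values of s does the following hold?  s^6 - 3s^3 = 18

Let u = s^3. The equation becomes u^2 - 3u - 18 = 0.
Factor: (u - 6)(u + 3) = 0, so u = 6 or u = -3.
s^3 = 6 gives s = (6)^(1/3) ~= 1.8171.
s^3 = -3 gives s = -(3)^(1/3) ~= -1.4422.

s = -1.4422 or s = 1.8171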